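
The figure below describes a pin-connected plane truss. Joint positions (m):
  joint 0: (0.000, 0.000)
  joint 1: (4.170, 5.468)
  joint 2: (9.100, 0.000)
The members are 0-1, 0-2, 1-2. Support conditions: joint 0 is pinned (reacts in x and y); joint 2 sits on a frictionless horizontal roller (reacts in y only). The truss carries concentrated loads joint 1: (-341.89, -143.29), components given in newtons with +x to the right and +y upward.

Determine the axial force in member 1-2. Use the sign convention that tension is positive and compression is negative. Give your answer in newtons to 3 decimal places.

188.196

N=3 nodes, M=3 members, R=3 reactions → 2N=6, M+R=6
member 0 (0-1): L=6.8766, (cx,cy)=(0.6064,0.7952)
member 1 (0-2): L=9.1000, (cx,cy)=(1.0000,0.0000)
member 2 (1-2): L=7.3623, (cx,cy)=(0.6696,-0.7427)
solve A·x = −loads:
  F[0-1] = -355.9835 N (compression)
  F[0-2] = -126.0207 N (compression)
  F[1-2] = +188.1960 N (tension)
  Rx@0 = +341.8900 N
  Ry@0 = +283.0631 N
  Ry@2 = -139.7731 N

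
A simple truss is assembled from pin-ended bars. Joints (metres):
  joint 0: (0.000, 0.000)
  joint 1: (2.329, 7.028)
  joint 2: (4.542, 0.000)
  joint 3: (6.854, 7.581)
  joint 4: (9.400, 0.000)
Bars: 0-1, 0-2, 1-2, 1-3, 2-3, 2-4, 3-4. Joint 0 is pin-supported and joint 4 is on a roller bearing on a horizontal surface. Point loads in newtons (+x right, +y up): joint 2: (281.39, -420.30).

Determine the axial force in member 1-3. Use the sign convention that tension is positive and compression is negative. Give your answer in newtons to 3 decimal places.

N=5 nodes, M=7 members, R=3 reactions → 2N=10, M+R=10
member 0 (0-1): L=7.4039, (cx,cy)=(0.3146,0.9492)
member 1 (0-2): L=4.5420, (cx,cy)=(1.0000,0.0000)
member 2 (1-2): L=7.3682, (cx,cy)=(0.3003,-0.9538)
member 3 (1-3): L=4.5587, (cx,cy)=(0.9926,0.1213)
member 4 (2-3): L=7.9257, (cx,cy)=(0.2917,0.9565)
member 5 (2-4): L=4.8580, (cx,cy)=(1.0000,0.0000)
member 6 (3-4): L=7.9971, (cx,cy)=(0.3184,-0.9480)
solve A·x = −loads:
  F[0-1] = -228.8311 N (compression)
  F[0-2] = +353.3725 N (tension)
  F[1-2] = +210.4090 N (tension)
  F[1-3] = -136.1836 N (compression)
  F[2-3] = +229.5910 N (tension)
  F[2-4] = +68.2041 N (tension)
  F[3-4] = -214.2323 N (compression)
  Rx@0 = -281.3900 N
  Ry@0 = +217.2146 N
  Ry@4 = +203.0854 N

-136.184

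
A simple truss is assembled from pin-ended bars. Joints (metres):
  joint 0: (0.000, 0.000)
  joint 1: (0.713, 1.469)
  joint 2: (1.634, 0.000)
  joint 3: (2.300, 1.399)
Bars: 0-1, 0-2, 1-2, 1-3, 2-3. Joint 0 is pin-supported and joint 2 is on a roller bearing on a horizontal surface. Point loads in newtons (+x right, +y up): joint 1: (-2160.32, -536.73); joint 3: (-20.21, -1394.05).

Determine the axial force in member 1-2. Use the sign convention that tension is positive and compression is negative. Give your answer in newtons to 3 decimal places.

1332.869

N=4 nodes, M=5 members, R=3 reactions → 2N=8, M+R=8
member 0 (0-1): L=1.6329, (cx,cy)=(0.4366,0.8996)
member 1 (0-2): L=1.6340, (cx,cy)=(1.0000,0.0000)
member 2 (1-2): L=1.7338, (cx,cy)=(0.5312,-0.8473)
member 3 (1-3): L=1.5885, (cx,cy)=(0.9990,-0.0441)
member 4 (2-3): L=1.5494, (cx,cy)=(0.4298,0.9029)
solve A·x = −loads:
  F[0-1] = -1882.7739 N (compression)
  F[0-2] = -1358.4184 N (compression)
  F[1-2] = +1332.8692 N (tension)
  F[1-3] = +630.8133 N (tension)
  F[2-3] = -1513.1691 N (compression)
  Rx@0 = +2180.5300 N
  Ry@0 = +1693.8035 N
  Ry@2 = +236.9765 N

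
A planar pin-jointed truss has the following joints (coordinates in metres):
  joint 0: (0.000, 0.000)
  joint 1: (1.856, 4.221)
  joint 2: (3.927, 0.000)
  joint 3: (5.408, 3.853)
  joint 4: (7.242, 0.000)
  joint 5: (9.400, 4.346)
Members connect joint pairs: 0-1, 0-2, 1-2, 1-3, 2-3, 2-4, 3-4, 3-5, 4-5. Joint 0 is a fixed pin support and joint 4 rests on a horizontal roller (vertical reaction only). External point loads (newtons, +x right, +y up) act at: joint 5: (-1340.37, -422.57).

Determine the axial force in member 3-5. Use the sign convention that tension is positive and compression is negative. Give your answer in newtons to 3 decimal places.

N=6 nodes, M=9 members, R=3 reactions → 2N=12, M+R=12
member 0 (0-1): L=4.6110, (cx,cy)=(0.4025,0.9154)
member 1 (0-2): L=3.9270, (cx,cy)=(1.0000,0.0000)
member 2 (1-2): L=4.7017, (cx,cy)=(0.4405,-0.8978)
member 3 (1-3): L=3.5710, (cx,cy)=(0.9947,-0.1031)
member 4 (2-3): L=4.1278, (cx,cy)=(0.3588,0.9334)
member 5 (2-4): L=3.3150, (cx,cy)=(1.0000,0.0000)
member 6 (3-4): L=4.2672, (cx,cy)=(0.4298,-0.9029)
member 7 (3-5): L=4.0223, (cx,cy)=(0.9925,0.1226)
member 8 (4-5): L=4.8523, (cx,cy)=(0.4447,0.8957)
solve A·x = −loads:
  F[0-1] = -741.1410 N (compression)
  F[0-2] = -1042.0509 N (compression)
  F[1-2] = +832.4555 N (tension)
  F[1-3] = -668.5585 N (compression)
  F[2-3] = -800.6544 N (compression)
  F[2-4] = -388.1087 N (compression)
  F[3-4] = +586.6582 N (tension)
  F[3-5] = -1213.5497 N (compression)
  F[4-5] = -305.7300 N (compression)
  Rx@0 = +1340.3700 N
  Ry@0 = +678.4510 N
  Ry@4 = -255.8810 N

-1213.550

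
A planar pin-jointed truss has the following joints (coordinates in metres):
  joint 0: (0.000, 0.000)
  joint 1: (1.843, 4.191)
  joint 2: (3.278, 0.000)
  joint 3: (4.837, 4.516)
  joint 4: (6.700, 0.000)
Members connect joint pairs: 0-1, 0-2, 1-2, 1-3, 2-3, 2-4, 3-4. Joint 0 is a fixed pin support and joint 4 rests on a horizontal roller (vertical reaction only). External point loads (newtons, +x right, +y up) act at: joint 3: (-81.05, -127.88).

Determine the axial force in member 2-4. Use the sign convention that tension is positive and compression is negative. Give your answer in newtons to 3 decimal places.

15.549

N=5 nodes, M=7 members, R=3 reactions → 2N=10, M+R=10
member 0 (0-1): L=4.5783, (cx,cy)=(0.4025,0.9154)
member 1 (0-2): L=3.2780, (cx,cy)=(1.0000,0.0000)
member 2 (1-2): L=4.4299, (cx,cy)=(0.3239,-0.9461)
member 3 (1-3): L=3.0116, (cx,cy)=(0.9942,0.1079)
member 4 (2-3): L=4.7775, (cx,cy)=(0.3263,0.9453)
member 5 (2-4): L=3.4220, (cx,cy)=(1.0000,0.0000)
member 6 (3-4): L=4.8852, (cx,cy)=(0.3814,-0.9244)
solve A·x = −loads:
  F[0-1] = -98.5236 N (compression)
  F[0-2] = -41.3895 N (compression)
  F[1-2] = +87.5250 N (tension)
  F[1-3] = -68.4127 N (compression)
  F[2-3] = -87.6009 N (compression)
  F[2-4] = +15.5490 N (tension)
  F[3-4] = -40.7729 N (compression)
  Rx@0 = +81.0500 N
  Ry@0 = +90.1884 N
  Ry@4 = +37.6916 N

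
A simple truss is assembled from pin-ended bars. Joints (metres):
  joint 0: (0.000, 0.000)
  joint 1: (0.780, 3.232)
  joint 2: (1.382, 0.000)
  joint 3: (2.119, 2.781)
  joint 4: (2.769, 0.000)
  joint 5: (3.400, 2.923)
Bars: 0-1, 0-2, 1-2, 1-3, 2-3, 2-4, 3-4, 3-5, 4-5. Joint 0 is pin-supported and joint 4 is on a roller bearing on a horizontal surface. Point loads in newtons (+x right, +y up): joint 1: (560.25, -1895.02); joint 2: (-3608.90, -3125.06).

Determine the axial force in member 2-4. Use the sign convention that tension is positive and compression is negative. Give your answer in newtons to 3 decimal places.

N=6 nodes, M=9 members, R=3 reactions → 2N=12, M+R=12
member 0 (0-1): L=3.3248, (cx,cy)=(0.2346,0.9721)
member 1 (0-2): L=1.3820, (cx,cy)=(1.0000,0.0000)
member 2 (1-2): L=3.2876, (cx,cy)=(0.1831,-0.9831)
member 3 (1-3): L=1.4129, (cx,cy)=(0.9477,-0.3192)
member 4 (2-3): L=2.8770, (cx,cy)=(0.2562,0.9666)
member 5 (2-4): L=1.3870, (cx,cy)=(1.0000,0.0000)
member 6 (3-4): L=2.8560, (cx,cy)=(0.2276,-0.9738)
member 7 (3-5): L=1.2888, (cx,cy)=(0.9939,0.1102)
member 8 (4-5): L=2.9903, (cx,cy)=(0.2110,0.9775)
solve A·x = −loads:
  F[0-1] = -2337.8809 N (compression)
  F[0-2] = -2500.1800 N (compression)
  F[1-2] = +815.1062 N (tension)
  F[1-3] = -1327.4167 N (compression)
  F[2-3] = +2403.9511 N (tension)
  F[2-4] = +642.1573 N (tension)
  F[3-4] = -2821.4930 N (compression)
  F[3-5] = -0.0000 N (compression)
  F[4-5] = +0.0000 N (tension)
  Rx@0 = +3048.6500 N
  Ry@0 = +2272.6345 N
  Ry@4 = +2747.4455 N

642.157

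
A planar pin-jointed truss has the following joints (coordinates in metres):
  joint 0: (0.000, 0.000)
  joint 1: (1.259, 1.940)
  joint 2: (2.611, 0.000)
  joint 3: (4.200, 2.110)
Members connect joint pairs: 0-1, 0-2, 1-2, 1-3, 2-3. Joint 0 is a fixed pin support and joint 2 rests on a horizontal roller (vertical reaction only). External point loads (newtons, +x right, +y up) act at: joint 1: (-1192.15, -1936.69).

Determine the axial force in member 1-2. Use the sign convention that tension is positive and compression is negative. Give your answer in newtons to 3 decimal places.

-58.597

N=4 nodes, M=5 members, R=3 reactions → 2N=8, M+R=8
member 0 (0-1): L=2.3127, (cx,cy)=(0.5444,0.8388)
member 1 (0-2): L=2.6110, (cx,cy)=(1.0000,0.0000)
member 2 (1-2): L=2.3646, (cx,cy)=(0.5718,-0.8204)
member 3 (1-3): L=2.9459, (cx,cy)=(0.9983,0.0577)
member 4 (2-3): L=2.6414, (cx,cy)=(0.6016,0.7988)
solve A·x = −loads:
  F[0-1] = -2251.4652 N (compression)
  F[0-2] = +33.5032 N (tension)
  F[1-2] = -58.5969 N (compression)
  F[1-3] = -0.0000 N (compression)
  F[2-3] = +0.0000 N (tension)
  Rx@0 = +1192.1500 N
  Ry@0 = +1888.6158 N
  Ry@2 = +48.0742 N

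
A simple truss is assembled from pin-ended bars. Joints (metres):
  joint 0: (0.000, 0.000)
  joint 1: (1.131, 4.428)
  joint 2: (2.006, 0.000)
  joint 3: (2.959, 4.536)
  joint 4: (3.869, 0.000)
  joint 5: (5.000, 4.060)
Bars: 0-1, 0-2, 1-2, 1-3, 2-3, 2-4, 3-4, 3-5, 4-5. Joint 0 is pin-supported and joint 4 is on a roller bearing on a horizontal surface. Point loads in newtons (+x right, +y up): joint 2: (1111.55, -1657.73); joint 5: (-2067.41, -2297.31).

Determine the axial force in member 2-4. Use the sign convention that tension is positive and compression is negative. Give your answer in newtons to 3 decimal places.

-917.835

N=6 nodes, M=9 members, R=3 reactions → 2N=12, M+R=12
member 0 (0-1): L=4.5702, (cx,cy)=(0.2475,0.9689)
member 1 (0-2): L=2.0060, (cx,cy)=(1.0000,0.0000)
member 2 (1-2): L=4.5136, (cx,cy)=(0.1939,-0.9810)
member 3 (1-3): L=1.8312, (cx,cy)=(0.9983,0.0590)
member 4 (2-3): L=4.6350, (cx,cy)=(0.2056,0.9786)
member 5 (2-4): L=1.8630, (cx,cy)=(1.0000,0.0000)
member 6 (3-4): L=4.6264, (cx,cy)=(0.1967,-0.9805)
member 7 (3-5): L=2.0958, (cx,cy)=(0.9739,-0.2271)
member 8 (4-5): L=4.2146, (cx,cy)=(0.2684,0.9633)
solve A·x = −loads:
  F[0-1] = -2369.8594 N (compression)
  F[0-2] = -369.3790 N (compression)
  F[1-2] = +2278.6218 N (tension)
  F[1-3] = -1030.0019 N (compression)
  F[2-3] = -590.2772 N (compression)
  F[2-4] = -917.8353 N (compression)
  F[3-4] = +969.9606 N (tension)
  F[3-5] = -1376.3334 N (compression)
  F[4-5] = -2709.2836 N (compression)
  Rx@0 = +955.8600 N
  Ry@0 = +2296.1432 N
  Ry@4 = +1658.8968 N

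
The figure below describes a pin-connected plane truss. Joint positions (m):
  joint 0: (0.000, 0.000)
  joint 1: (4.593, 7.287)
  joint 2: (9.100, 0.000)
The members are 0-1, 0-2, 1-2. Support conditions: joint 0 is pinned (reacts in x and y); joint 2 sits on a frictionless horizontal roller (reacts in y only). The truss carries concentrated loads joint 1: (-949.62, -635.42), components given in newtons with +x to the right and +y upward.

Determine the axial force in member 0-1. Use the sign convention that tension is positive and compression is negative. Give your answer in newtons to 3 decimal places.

N=3 nodes, M=3 members, R=3 reactions → 2N=6, M+R=6
member 0 (0-1): L=8.6137, (cx,cy)=(0.5332,0.8460)
member 1 (0-2): L=9.1000, (cx,cy)=(1.0000,0.0000)
member 2 (1-2): L=8.5682, (cx,cy)=(0.5260,-0.8505)
solve A·x = −loads:
  F[0-1] = -1270.8787 N (compression)
  F[0-2] = -271.9625 N (compression)
  F[1-2] = +517.0222 N (tension)
  Rx@0 = +949.6200 N
  Ry@0 = +1075.1339 N
  Ry@2 = -439.7139 N

-1270.879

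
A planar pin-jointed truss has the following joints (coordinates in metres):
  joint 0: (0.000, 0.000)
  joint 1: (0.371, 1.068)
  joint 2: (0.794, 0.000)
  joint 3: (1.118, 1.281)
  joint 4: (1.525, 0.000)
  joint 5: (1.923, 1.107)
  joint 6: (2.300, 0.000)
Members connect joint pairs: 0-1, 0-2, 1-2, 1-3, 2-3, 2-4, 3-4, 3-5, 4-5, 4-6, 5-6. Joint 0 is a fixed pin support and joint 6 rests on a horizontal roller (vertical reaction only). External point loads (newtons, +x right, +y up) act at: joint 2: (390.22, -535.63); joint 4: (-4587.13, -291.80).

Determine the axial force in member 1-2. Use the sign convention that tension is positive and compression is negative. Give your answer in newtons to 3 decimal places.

390.987

N=7 nodes, M=11 members, R=3 reactions → 2N=14, M+R=14
member 0 (0-1): L=1.1306, (cx,cy)=(0.3281,0.9446)
member 1 (0-2): L=0.7940, (cx,cy)=(1.0000,0.0000)
member 2 (1-2): L=1.1487, (cx,cy)=(0.3682,-0.9297)
member 3 (1-3): L=0.7768, (cx,cy)=(0.9617,0.2742)
member 4 (2-3): L=1.3213, (cx,cy)=(0.2452,0.9695)
member 5 (2-4): L=0.7310, (cx,cy)=(1.0000,0.0000)
member 6 (3-4): L=1.3441, (cx,cy)=(0.3028,-0.9531)
member 7 (3-5): L=0.8236, (cx,cy)=(0.9774,-0.2113)
member 8 (4-5): L=1.1764, (cx,cy)=(0.3383,0.9410)
member 9 (4-6): L=0.7750, (cx,cy)=(1.0000,0.0000)
member 10 (5-6): L=1.1694, (cx,cy)=(0.3224,-0.9466)
solve A·x = −loads:
  F[0-1] = -475.3672 N (compression)
  F[0-2] = -4040.9215 N (compression)
  F[1-2] = +390.9870 N (tension)
  F[1-3] = -311.9203 N (compression)
  F[2-3] = +177.5369 N (tension)
  F[2-4] = -4330.6988 N (compression)
  F[3-4] = -35.1030 N (compression)
  F[3-5] = -251.4783 N (compression)
  F[4-5] = +345.6379 N (tension)
  F[4-6] = +128.8628 N (tension)
  F[5-6] = -399.7258 N (compression)
  Rx@0 = +4196.9100 N
  Ry@0 = +449.0451 N
  Ry@6 = +378.3849 N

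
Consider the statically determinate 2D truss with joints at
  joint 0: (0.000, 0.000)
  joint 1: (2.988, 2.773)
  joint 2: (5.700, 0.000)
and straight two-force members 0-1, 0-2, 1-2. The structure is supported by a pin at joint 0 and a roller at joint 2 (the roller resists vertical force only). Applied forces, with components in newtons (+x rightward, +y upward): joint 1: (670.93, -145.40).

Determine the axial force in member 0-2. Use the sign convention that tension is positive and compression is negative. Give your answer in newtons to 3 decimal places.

N=3 nodes, M=3 members, R=3 reactions → 2N=6, M+R=6
member 0 (0-1): L=4.0765, (cx,cy)=(0.7330,0.6802)
member 1 (0-2): L=5.7000, (cx,cy)=(1.0000,0.0000)
member 2 (1-2): L=3.8787, (cx,cy)=(0.6992,-0.7149)
solve A·x = −loads:
  F[0-1] = +378.1316 N (tension)
  F[0-2] = +393.7650 N (tension)
  F[1-2] = -563.1653 N (compression)
  Rx@0 = -670.9300 N
  Ry@0 = -257.2218 N
  Ry@2 = +402.6218 N

393.765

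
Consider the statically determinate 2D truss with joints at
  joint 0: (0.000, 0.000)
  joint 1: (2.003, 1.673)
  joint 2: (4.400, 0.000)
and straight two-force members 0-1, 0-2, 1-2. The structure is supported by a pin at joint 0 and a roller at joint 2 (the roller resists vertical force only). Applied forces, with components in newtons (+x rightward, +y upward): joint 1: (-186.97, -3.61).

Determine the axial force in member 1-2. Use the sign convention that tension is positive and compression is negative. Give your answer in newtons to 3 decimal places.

121.341

N=3 nodes, M=3 members, R=3 reactions → 2N=6, M+R=6
member 0 (0-1): L=2.6098, (cx,cy)=(0.7675,0.6411)
member 1 (0-2): L=4.4000, (cx,cy)=(1.0000,0.0000)
member 2 (1-2): L=2.9231, (cx,cy)=(0.8200,-0.5723)
solve A·x = −loads:
  F[0-1] = -113.9656 N (compression)
  F[0-2] = -99.5016 N (compression)
  F[1-2] = +121.3407 N (tension)
  Rx@0 = +186.9700 N
  Ry@0 = +73.0577 N
  Ry@2 = -69.4477 N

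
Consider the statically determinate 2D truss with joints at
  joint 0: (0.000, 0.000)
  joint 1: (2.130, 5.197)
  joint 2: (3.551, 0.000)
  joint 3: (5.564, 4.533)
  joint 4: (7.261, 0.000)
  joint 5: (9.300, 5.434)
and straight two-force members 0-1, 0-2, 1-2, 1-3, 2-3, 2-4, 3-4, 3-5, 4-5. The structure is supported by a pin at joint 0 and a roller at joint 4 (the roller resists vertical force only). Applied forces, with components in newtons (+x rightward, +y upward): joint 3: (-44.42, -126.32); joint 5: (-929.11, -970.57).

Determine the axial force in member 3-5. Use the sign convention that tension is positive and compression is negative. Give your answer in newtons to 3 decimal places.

N=6 nodes, M=9 members, R=3 reactions → 2N=12, M+R=12
member 0 (0-1): L=5.6166, (cx,cy)=(0.3792,0.9253)
member 1 (0-2): L=3.5510, (cx,cy)=(1.0000,0.0000)
member 2 (1-2): L=5.3878, (cx,cy)=(0.2637,-0.9646)
member 3 (1-3): L=3.4976, (cx,cy)=(0.9818,-0.1898)
member 4 (2-3): L=4.9599, (cx,cy)=(0.4059,0.9139)
member 5 (2-4): L=3.7100, (cx,cy)=(1.0000,0.0000)
member 6 (3-4): L=4.8402, (cx,cy)=(0.3506,-0.9365)
member 7 (3-5): L=3.8431, (cx,cy)=(0.9721,0.2344)
member 8 (4-5): L=5.8040, (cx,cy)=(0.3513,0.9363)
solve A·x = −loads:
  F[0-1] = -518.7853 N (compression)
  F[0-2] = -776.7880 N (compression)
  F[1-2] = +567.0724 N (tension)
  F[1-3] = -352.7193 N (compression)
  F[2-3] = -598.5031 N (compression)
  F[2-4] = -384.3180 N (compression)
  F[3-4] = +217.7367 N (tension)
  F[3-5] = -638.9388 N (compression)
  F[4-5] = -876.6530 N (compression)
  Rx@0 = +973.5300 N
  Ry@0 = +480.0320 N
  Ry@4 = +616.8580 N

-638.939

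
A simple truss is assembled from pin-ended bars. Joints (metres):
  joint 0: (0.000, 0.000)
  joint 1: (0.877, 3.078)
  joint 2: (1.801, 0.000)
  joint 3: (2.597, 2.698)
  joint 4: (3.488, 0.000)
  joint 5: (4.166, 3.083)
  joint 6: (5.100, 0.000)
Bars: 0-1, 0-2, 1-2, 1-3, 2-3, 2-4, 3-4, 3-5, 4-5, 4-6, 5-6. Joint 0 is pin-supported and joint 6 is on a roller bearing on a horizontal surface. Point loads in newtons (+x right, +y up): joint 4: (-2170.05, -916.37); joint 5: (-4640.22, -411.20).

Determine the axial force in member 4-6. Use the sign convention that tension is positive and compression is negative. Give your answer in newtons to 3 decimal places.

-558.170

N=7 nodes, M=11 members, R=3 reactions → 2N=14, M+R=14
member 0 (0-1): L=3.2005, (cx,cy)=(0.2740,0.9617)
member 1 (0-2): L=1.8010, (cx,cy)=(1.0000,0.0000)
member 2 (1-2): L=3.2137, (cx,cy)=(0.2875,-0.9578)
member 3 (1-3): L=1.7615, (cx,cy)=(0.9765,-0.2157)
member 4 (2-3): L=2.8130, (cx,cy)=(0.2830,0.9591)
member 5 (2-4): L=1.6870, (cx,cy)=(1.0000,0.0000)
member 6 (3-4): L=2.8413, (cx,cy)=(0.3136,-0.9496)
member 7 (3-5): L=1.6155, (cx,cy)=(0.9712,0.2383)
member 8 (4-5): L=3.1567, (cx,cy)=(0.2148,0.9767)
member 9 (4-6): L=1.6120, (cx,cy)=(1.0000,0.0000)
member 10 (5-6): L=3.2214, (cx,cy)=(0.2899,-0.9570)
solve A·x = −loads:
  F[0-1] = -3296.1732 N (compression)
  F[0-2] = -5907.0542 N (compression)
  F[1-2] = +3768.0122 N (tension)
  F[1-3] = -2034.4968 N (compression)
  F[2-3] = -3762.6987 N (compression)
  F[2-4] = -3758.9304 N (compression)
  F[3-4] = +2358.7501 N (tension)
  F[3-5] = -3903.4749 N (compression)
  F[4-5] = -1355.0275 N (compression)
  F[4-6] = -558.1701 N (compression)
  F[5-6] = +1925.1328 N (tension)
  Rx@0 = +6810.2700 N
  Ry@0 = +3170.0093 N
  Ry@6 = -1842.4393 N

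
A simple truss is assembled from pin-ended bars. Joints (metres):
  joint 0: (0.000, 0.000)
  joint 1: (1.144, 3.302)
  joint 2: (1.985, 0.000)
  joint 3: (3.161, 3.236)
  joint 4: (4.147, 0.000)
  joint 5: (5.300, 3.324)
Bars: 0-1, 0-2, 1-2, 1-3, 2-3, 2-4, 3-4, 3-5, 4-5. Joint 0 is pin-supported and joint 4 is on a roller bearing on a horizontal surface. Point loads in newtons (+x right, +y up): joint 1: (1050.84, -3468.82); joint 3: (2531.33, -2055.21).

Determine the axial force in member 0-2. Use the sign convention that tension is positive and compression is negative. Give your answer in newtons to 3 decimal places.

3647.505

N=6 nodes, M=9 members, R=3 reactions → 2N=12, M+R=12
member 0 (0-1): L=3.4946, (cx,cy)=(0.3274,0.9449)
member 1 (0-2): L=1.9850, (cx,cy)=(1.0000,0.0000)
member 2 (1-2): L=3.4074, (cx,cy)=(0.2468,-0.9691)
member 3 (1-3): L=2.0181, (cx,cy)=(0.9995,-0.0327)
member 4 (2-3): L=3.4431, (cx,cy)=(0.3416,0.9399)
member 5 (2-4): L=2.1620, (cx,cy)=(1.0000,0.0000)
member 6 (3-4): L=3.3829, (cx,cy)=(0.2915,-0.9566)
member 7 (3-5): L=2.1408, (cx,cy)=(0.9992,0.0411)
member 8 (4-5): L=3.5183, (cx,cy)=(0.3277,0.9448)
solve A·x = −loads:
  F[0-1] = -199.5784 N (compression)
  F[0-2] = +3647.5052 N (tension)
  F[1-2] = -3375.4018 N (compression)
  F[1-3] = -283.2283 N (compression)
  F[2-3] = +3480.2755 N (tension)
  F[2-4] = +1625.6961 N (tension)
  F[3-4] = -5577.6252 N (compression)
  F[3-5] = -0.0000 N (compression)
  F[4-5] = +0.0000 N (tension)
  Rx@0 = -3582.1700 N
  Ry@0 = +188.5811 N
  Ry@4 = +5335.4489 N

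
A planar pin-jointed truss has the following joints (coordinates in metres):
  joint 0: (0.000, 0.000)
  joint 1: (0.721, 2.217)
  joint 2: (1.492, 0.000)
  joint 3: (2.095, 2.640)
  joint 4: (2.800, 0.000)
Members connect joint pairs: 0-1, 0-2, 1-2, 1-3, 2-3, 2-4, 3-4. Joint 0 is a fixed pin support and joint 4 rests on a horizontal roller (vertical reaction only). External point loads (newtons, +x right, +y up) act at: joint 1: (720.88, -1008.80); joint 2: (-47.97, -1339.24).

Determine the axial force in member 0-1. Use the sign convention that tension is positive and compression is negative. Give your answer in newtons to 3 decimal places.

-845.310

N=5 nodes, M=7 members, R=3 reactions → 2N=10, M+R=10
member 0 (0-1): L=2.3313, (cx,cy)=(0.3093,0.9510)
member 1 (0-2): L=1.4920, (cx,cy)=(1.0000,0.0000)
member 2 (1-2): L=2.3472, (cx,cy)=(0.3285,-0.9445)
member 3 (1-3): L=1.4376, (cx,cy)=(0.9557,0.2942)
member 4 (2-3): L=2.7080, (cx,cy)=(0.2227,0.9749)
member 5 (2-4): L=1.3080, (cx,cy)=(1.0000,0.0000)
member 6 (3-4): L=2.7325, (cx,cy)=(0.2580,-0.9661)
solve A·x = −loads:
  F[0-1] = -845.3099 N (compression)
  F[0-2] = +934.3393 N (tension)
  F[1-2] = -485.2028 N (compression)
  F[1-3] = -861.0496 N (compression)
  F[2-3] = +1843.8137 N (tension)
  F[2-4] = +412.3641 N (tension)
  F[3-4] = -1598.2840 N (compression)
  Rx@0 = -672.9100 N
  Ry@0 = +803.8679 N
  Ry@4 = +1544.1721 N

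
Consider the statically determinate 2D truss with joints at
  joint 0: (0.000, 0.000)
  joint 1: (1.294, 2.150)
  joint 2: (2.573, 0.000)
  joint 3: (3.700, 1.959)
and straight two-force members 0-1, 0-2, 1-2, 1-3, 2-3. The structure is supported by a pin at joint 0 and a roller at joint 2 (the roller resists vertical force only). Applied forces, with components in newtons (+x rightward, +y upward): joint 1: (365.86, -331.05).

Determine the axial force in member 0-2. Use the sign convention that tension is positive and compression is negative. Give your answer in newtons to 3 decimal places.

280.906

N=4 nodes, M=5 members, R=3 reactions → 2N=8, M+R=8
member 0 (0-1): L=2.5094, (cx,cy)=(0.5157,0.8568)
member 1 (0-2): L=2.5730, (cx,cy)=(1.0000,0.0000)
member 2 (1-2): L=2.5017, (cx,cy)=(0.5113,-0.8594)
member 3 (1-3): L=2.4136, (cx,cy)=(0.9969,-0.0791)
member 4 (2-3): L=2.2600, (cx,cy)=(0.4987,0.8668)
solve A·x = −loads:
  F[0-1] = +164.7463 N (tension)
  F[0-2] = +280.9057 N (tension)
  F[1-2] = -549.4392 N (compression)
  F[1-3] = -0.0000 N (compression)
  F[2-3] = +0.0000 N (tension)
  Rx@0 = -365.8600 N
  Ry@0 = -141.1528 N
  Ry@2 = +472.2028 N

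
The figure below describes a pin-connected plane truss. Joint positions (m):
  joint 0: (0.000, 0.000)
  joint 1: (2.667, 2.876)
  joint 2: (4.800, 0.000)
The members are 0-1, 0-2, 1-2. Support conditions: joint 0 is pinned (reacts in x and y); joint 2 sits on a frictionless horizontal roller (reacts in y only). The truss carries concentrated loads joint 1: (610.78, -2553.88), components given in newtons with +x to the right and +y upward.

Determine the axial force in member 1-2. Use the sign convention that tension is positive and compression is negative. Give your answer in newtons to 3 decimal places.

-2222.293

N=3 nodes, M=3 members, R=3 reactions → 2N=6, M+R=6
member 0 (0-1): L=3.9223, (cx,cy)=(0.6800,0.7332)
member 1 (0-2): L=4.8000, (cx,cy)=(1.0000,0.0000)
member 2 (1-2): L=3.5807, (cx,cy)=(0.5957,-0.8032)
solve A·x = −loads:
  F[0-1] = -1048.6521 N (compression)
  F[0-2] = +1323.8236 N (tension)
  F[1-2] = -2222.2930 N (compression)
  Rx@0 = -610.7800 N
  Ry@0 = +768.9214 N
  Ry@2 = +1784.9586 N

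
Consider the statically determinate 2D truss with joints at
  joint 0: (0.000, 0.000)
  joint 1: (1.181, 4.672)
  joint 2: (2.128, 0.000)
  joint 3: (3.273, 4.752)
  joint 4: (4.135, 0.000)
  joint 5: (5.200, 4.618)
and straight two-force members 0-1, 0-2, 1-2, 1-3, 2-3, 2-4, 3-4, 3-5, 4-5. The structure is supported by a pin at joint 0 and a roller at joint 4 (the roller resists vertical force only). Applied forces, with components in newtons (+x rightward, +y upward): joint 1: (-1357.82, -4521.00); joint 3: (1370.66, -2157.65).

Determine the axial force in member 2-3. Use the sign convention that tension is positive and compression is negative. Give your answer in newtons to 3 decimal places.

N=6 nodes, M=9 members, R=3 reactions → 2N=12, M+R=12
member 0 (0-1): L=4.8190, (cx,cy)=(0.2451,0.9695)
member 1 (0-2): L=2.1280, (cx,cy)=(1.0000,0.0000)
member 2 (1-2): L=4.7670, (cx,cy)=(0.1987,-0.9801)
member 3 (1-3): L=2.0935, (cx,cy)=(0.9993,0.0382)
member 4 (2-3): L=4.8880, (cx,cy)=(0.2342,0.9722)
member 5 (2-4): L=2.0070, (cx,cy)=(1.0000,0.0000)
member 6 (3-4): L=4.8295, (cx,cy)=(0.1785,-0.9839)
member 7 (3-5): L=1.9317, (cx,cy)=(0.9976,-0.0694)
member 8 (4-5): L=4.7392, (cx,cy)=(0.2247,0.9744)
solve A·x = −loads:
  F[0-1] = -3752.9706 N (compression)
  F[0-2] = +932.5947 N (tension)
  F[1-2] = -876.5376 N (compression)
  F[1-3] = +612.6431 N (tension)
  F[2-3] = +883.6533 N (tension)
  F[2-4] = +551.4711 N (tension)
  F[3-4] = -3089.7412 N (compression)
  F[3-5] = +0.0000 N (tension)
  F[4-5] = -0.0000 N (compression)
  Rx@0 = -12.8400 N
  Ry@0 = +3638.5216 N
  Ry@4 = +3040.1284 N

883.653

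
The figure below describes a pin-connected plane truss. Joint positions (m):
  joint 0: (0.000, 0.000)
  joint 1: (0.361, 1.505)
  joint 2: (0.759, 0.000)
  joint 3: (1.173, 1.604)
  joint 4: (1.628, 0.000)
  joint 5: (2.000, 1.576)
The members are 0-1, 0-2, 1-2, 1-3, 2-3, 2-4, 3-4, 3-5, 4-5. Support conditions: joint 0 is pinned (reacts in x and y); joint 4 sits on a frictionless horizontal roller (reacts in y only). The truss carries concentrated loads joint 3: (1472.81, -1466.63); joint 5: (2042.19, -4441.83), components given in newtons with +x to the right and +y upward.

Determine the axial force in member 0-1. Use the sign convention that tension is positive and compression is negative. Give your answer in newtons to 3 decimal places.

4147.525

N=6 nodes, M=9 members, R=3 reactions → 2N=12, M+R=12
member 0 (0-1): L=1.5477, (cx,cy)=(0.2333,0.9724)
member 1 (0-2): L=0.7590, (cx,cy)=(1.0000,0.0000)
member 2 (1-2): L=1.5567, (cx,cy)=(0.2557,-0.9668)
member 3 (1-3): L=0.8180, (cx,cy)=(0.9926,0.1210)
member 4 (2-3): L=1.6566, (cx,cy)=(0.2499,0.9683)
member 5 (2-4): L=0.8690, (cx,cy)=(1.0000,0.0000)
member 6 (3-4): L=1.6673, (cx,cy)=(0.2729,-0.9620)
member 7 (3-5): L=0.8275, (cx,cy)=(0.9994,-0.0338)
member 8 (4-5): L=1.6193, (cx,cy)=(0.2297,0.9733)
solve A·x = −loads:
  F[0-1] = +4147.5249 N (tension)
  F[0-2] = +2547.5867 N (tension)
  F[1-2] = -3923.2688 N (compression)
  F[1-3] = +1985.0392 N (tension)
  F[2-3] = +3917.1832 N (tension)
  F[2-4] = +565.5909 N (tension)
  F[3-4] = -5824.6509 N (compression)
  F[3-5] = +3067.8955 N (tension)
  F[4-5] = -4457.2276 N (compression)
  Rx@0 = -3515.0000 N
  Ry@0 = -4033.1221 N
  Ry@4 = +9941.5821 N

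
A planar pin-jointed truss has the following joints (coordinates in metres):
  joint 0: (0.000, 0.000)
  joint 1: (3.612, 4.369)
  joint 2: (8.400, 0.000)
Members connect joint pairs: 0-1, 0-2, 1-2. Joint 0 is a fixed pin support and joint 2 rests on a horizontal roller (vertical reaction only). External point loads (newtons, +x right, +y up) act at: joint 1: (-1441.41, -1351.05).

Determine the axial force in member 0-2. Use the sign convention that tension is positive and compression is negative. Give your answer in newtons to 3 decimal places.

-184.937

N=3 nodes, M=3 members, R=3 reactions → 2N=6, M+R=6
member 0 (0-1): L=5.6687, (cx,cy)=(0.6372,0.7707)
member 1 (0-2): L=8.4000, (cx,cy)=(1.0000,0.0000)
member 2 (1-2): L=6.4818, (cx,cy)=(0.7387,-0.6740)
solve A·x = −loads:
  F[0-1] = -1971.9345 N (compression)
  F[0-2] = -184.9372 N (compression)
  F[1-2] = +250.3587 N (tension)
  Rx@0 = +1441.4100 N
  Ry@0 = +1519.8033 N
  Ry@2 = -168.7533 N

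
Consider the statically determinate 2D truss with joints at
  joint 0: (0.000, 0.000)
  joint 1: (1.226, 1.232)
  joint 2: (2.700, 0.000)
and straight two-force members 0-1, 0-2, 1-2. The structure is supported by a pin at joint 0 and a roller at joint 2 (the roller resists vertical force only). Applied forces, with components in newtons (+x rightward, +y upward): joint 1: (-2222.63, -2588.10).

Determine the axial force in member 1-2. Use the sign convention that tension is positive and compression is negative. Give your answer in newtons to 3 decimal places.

N=3 nodes, M=3 members, R=3 reactions → 2N=6, M+R=6
member 0 (0-1): L=1.7381, (cx,cy)=(0.7054,0.7088)
member 1 (0-2): L=2.7000, (cx,cy)=(1.0000,0.0000)
member 2 (1-2): L=1.9211, (cx,cy)=(0.7673,-0.6413)
solve A·x = −loads:
  F[0-1] = -3424.0738 N (compression)
  F[0-2] = +192.6385 N (tension)
  F[1-2] = -251.0662 N (compression)
  Rx@0 = +2222.6300 N
  Ry@0 = +2427.0887 N
  Ry@2 = +161.0113 N

-251.066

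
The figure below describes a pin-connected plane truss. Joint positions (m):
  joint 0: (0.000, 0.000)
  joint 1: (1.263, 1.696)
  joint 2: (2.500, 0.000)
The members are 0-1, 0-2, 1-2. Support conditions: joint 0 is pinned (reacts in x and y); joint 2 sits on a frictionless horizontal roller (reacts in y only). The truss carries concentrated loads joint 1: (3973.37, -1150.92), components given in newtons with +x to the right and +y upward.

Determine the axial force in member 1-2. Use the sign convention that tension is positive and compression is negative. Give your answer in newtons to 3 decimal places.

-4056.009

N=3 nodes, M=3 members, R=3 reactions → 2N=6, M+R=6
member 0 (0-1): L=2.1146, (cx,cy)=(0.5973,0.8020)
member 1 (0-2): L=2.5000, (cx,cy)=(1.0000,0.0000)
member 2 (1-2): L=2.0992, (cx,cy)=(0.5893,-0.8079)
solve A·x = −loads:
  F[0-1] = +2650.8198 N (tension)
  F[0-2] = +2390.1079 N (tension)
  F[1-2] = -4056.0088 N (compression)
  Rx@0 = -3973.3700 N
  Ry@0 = -2126.0590 N
  Ry@2 = +3276.9790 N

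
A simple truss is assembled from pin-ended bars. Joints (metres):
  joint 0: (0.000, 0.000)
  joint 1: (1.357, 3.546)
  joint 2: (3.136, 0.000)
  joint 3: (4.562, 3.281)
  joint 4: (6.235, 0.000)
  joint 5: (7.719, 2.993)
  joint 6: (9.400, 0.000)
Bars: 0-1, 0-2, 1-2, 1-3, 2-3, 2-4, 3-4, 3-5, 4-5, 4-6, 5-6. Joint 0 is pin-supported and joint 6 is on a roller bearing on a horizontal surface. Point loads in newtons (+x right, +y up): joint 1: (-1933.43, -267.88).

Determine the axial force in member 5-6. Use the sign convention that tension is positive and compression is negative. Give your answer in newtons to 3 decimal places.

792.165

N=7 nodes, M=11 members, R=3 reactions → 2N=14, M+R=14
member 0 (0-1): L=3.7968, (cx,cy)=(0.3574,0.9339)
member 1 (0-2): L=3.1360, (cx,cy)=(1.0000,0.0000)
member 2 (1-2): L=3.9672, (cx,cy)=(0.4484,-0.8938)
member 3 (1-3): L=3.2159, (cx,cy)=(0.9966,-0.0824)
member 4 (2-3): L=3.5775, (cx,cy)=(0.3986,0.9171)
member 5 (2-4): L=3.0990, (cx,cy)=(1.0000,0.0000)
member 6 (3-4): L=3.6829, (cx,cy)=(0.4543,-0.8909)
member 7 (3-5): L=3.1701, (cx,cy)=(0.9959,-0.0908)
member 8 (4-5): L=3.3407, (cx,cy)=(0.4442,0.8959)
member 9 (4-6): L=3.1650, (cx,cy)=(1.0000,0.0000)
member 10 (5-6): L=3.4328, (cx,cy)=(0.4897,-0.8719)
solve A·x = −loads:
  F[0-1] = -1026.3565 N (compression)
  F[0-2] = -1566.6022 N (compression)
  F[1-2] = +654.9821 N (tension)
  F[1-3] = +1277.2368 N (tension)
  F[2-3] = -638.3405 N (compression)
  F[2-4] = -1018.4484 N (compression)
  F[3-4] = +703.7374 N (tension)
  F[3-5] = +701.6708 N (tension)
  F[4-5] = -699.7712 N (compression)
  F[4-6] = -387.9184 N (compression)
  F[5-6] = +792.1648 N (tension)
  Rx@0 = +1933.4300 N
  Ry@0 = +958.5640 N
  Ry@6 = -690.6840 N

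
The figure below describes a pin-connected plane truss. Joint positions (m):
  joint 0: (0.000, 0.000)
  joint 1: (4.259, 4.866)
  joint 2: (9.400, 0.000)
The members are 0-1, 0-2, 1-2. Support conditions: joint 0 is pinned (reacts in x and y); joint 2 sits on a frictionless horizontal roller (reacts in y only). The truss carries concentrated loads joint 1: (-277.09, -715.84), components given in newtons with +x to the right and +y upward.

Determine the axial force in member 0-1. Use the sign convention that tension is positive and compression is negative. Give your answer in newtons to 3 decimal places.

-710.904

N=3 nodes, M=3 members, R=3 reactions → 2N=6, M+R=6
member 0 (0-1): L=6.4666, (cx,cy)=(0.6586,0.7525)
member 1 (0-2): L=9.4000, (cx,cy)=(1.0000,0.0000)
member 2 (1-2): L=7.0787, (cx,cy)=(0.7263,-0.6874)
solve A·x = −loads:
  F[0-1] = -710.9042 N (compression)
  F[0-2] = +191.1215 N (tension)
  F[1-2] = -263.1570 N (compression)
  Rx@0 = +277.0900 N
  Ry@0 = +534.9418 N
  Ry@2 = +180.8982 N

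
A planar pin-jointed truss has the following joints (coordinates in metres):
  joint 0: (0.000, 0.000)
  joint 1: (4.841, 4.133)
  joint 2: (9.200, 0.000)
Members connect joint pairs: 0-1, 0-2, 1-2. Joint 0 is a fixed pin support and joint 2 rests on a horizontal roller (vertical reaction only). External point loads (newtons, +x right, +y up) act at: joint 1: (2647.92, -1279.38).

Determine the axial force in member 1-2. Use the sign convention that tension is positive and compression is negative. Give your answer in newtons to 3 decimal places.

-2707.314

N=3 nodes, M=3 members, R=3 reactions → 2N=6, M+R=6
member 0 (0-1): L=6.3653, (cx,cy)=(0.7605,0.6493)
member 1 (0-2): L=9.2000, (cx,cy)=(1.0000,0.0000)
member 2 (1-2): L=6.0069, (cx,cy)=(0.7257,-0.6880)
solve A·x = −loads:
  F[0-1] = +898.4621 N (tension)
  F[0-2] = +1964.6122 N (tension)
  F[1-2] = -2707.3145 N (compression)
  Rx@0 = -2647.9200 N
  Ry@0 = -583.3735 N
  Ry@2 = +1862.7535 N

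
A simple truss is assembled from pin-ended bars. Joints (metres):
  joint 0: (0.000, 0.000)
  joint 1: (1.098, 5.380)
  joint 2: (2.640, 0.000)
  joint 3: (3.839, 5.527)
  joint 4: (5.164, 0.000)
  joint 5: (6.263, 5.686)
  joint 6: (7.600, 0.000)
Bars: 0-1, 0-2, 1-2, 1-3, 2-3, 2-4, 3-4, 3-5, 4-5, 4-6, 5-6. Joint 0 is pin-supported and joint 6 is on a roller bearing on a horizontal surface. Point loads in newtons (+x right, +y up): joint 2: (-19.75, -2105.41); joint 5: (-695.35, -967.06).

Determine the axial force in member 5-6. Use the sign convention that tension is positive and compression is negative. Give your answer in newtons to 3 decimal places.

-1035.548

N=7 nodes, M=11 members, R=3 reactions → 2N=14, M+R=14
member 0 (0-1): L=5.4909, (cx,cy)=(0.2000,0.9798)
member 1 (0-2): L=2.6400, (cx,cy)=(1.0000,0.0000)
member 2 (1-2): L=5.5966, (cx,cy)=(0.2755,-0.9613)
member 3 (1-3): L=2.7449, (cx,cy)=(0.9986,0.0536)
member 4 (2-3): L=5.6556, (cx,cy)=(0.2120,0.9773)
member 5 (2-4): L=2.5240, (cx,cy)=(1.0000,0.0000)
member 6 (3-4): L=5.6836, (cx,cy)=(0.2331,-0.9724)
member 7 (3-5): L=2.4292, (cx,cy)=(0.9979,0.0655)
member 8 (4-5): L=5.7912, (cx,cy)=(0.1898,0.9818)
member 9 (4-6): L=2.4360, (cx,cy)=(1.0000,0.0000)
member 10 (5-6): L=5.8411, (cx,cy)=(0.2289,-0.9735)
solve A·x = −loads:
  F[0-1] = -2106.9702 N (compression)
  F[0-2] = -293.7752 N (compression)
  F[1-2] = +2091.8763 N (tension)
  F[1-3] = -999.1194 N (compression)
  F[2-3] = +96.6992 N (tension)
  F[2-4] = +281.8351 N (tension)
  F[3-4] = -106.3973 N (compression)
  F[3-5] = -954.4277 N (compression)
  F[4-5] = +105.3806 N (tension)
  F[4-6] = +237.0330 N (tension)
  F[5-6] = -1035.5481 N (compression)
  Rx@0 = +715.1000 N
  Ry@0 = +2064.4149 N
  Ry@6 = +1008.0551 N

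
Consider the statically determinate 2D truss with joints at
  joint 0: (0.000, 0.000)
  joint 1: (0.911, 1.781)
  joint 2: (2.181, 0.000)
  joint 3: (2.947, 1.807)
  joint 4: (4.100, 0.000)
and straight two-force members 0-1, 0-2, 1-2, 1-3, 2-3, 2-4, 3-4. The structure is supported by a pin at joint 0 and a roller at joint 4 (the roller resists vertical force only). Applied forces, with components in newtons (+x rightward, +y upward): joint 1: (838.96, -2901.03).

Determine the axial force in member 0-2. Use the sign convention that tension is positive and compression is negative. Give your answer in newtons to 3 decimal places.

N=5 nodes, M=7 members, R=3 reactions → 2N=10, M+R=10
member 0 (0-1): L=2.0005, (cx,cy)=(0.4554,0.8903)
member 1 (0-2): L=2.1810, (cx,cy)=(1.0000,0.0000)
member 2 (1-2): L=2.1874, (cx,cy)=(0.5806,-0.8142)
member 3 (1-3): L=2.0362, (cx,cy)=(0.9999,0.0128)
member 4 (2-3): L=1.9627, (cx,cy)=(0.3903,0.9207)
member 5 (2-4): L=1.9190, (cx,cy)=(1.0000,0.0000)
member 6 (3-4): L=2.1435, (cx,cy)=(0.5379,-0.8430)
solve A·x = −loads:
  F[0-1] = -2125.1480 N (compression)
  F[0-2] = +1806.7373 N (tension)
  F[1-2] = -1256.1947 N (compression)
  F[1-3] = -1077.4919 N (compression)
  F[2-3] = +1110.8910 N (tension)
  F[2-4] = +643.8364 N (tension)
  F[3-4] = -1196.9413 N (compression)
  Rx@0 = -838.9600 N
  Ry@0 = +1891.9992 N
  Ry@4 = +1009.0308 N

1806.737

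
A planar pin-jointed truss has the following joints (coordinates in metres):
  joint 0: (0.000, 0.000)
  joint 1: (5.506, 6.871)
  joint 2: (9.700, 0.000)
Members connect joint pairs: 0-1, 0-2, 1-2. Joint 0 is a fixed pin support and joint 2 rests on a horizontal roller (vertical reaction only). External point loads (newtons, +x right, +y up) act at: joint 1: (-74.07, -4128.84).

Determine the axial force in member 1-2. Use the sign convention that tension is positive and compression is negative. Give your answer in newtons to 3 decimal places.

-2684.281

N=3 nodes, M=3 members, R=3 reactions → 2N=6, M+R=6
member 0 (0-1): L=8.8049, (cx,cy)=(0.6253,0.7804)
member 1 (0-2): L=9.7000, (cx,cy)=(1.0000,0.0000)
member 2 (1-2): L=8.0499, (cx,cy)=(0.5210,-0.8536)
solve A·x = −loads:
  F[0-1] = -2354.8893 N (compression)
  F[0-2] = +1398.5176 N (tension)
  F[1-2] = -2684.2807 N (compression)
  Rx@0 = +74.0700 N
  Ry@0 = +1837.6588 N
  Ry@2 = +2291.1812 N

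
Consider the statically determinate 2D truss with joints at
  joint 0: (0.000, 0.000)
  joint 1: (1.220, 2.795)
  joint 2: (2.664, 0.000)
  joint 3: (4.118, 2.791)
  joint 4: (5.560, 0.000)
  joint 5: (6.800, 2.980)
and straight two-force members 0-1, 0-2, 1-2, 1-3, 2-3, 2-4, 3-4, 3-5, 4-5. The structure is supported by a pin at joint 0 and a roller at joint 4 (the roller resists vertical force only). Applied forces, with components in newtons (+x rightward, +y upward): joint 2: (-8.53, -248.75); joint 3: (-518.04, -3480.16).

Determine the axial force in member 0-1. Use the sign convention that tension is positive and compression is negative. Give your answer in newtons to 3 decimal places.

N=6 nodes, M=9 members, R=3 reactions → 2N=12, M+R=12
member 0 (0-1): L=3.0497, (cx,cy)=(0.4000,0.9165)
member 1 (0-2): L=2.6640, (cx,cy)=(1.0000,0.0000)
member 2 (1-2): L=3.1460, (cx,cy)=(0.4590,-0.8884)
member 3 (1-3): L=2.8980, (cx,cy)=(1.0000,-0.0014)
member 4 (2-3): L=3.1470, (cx,cy)=(0.4620,0.8869)
member 5 (2-4): L=2.8960, (cx,cy)=(1.0000,0.0000)
member 6 (3-4): L=3.1415, (cx,cy)=(0.4590,-0.8884)
member 7 (3-5): L=2.6887, (cx,cy)=(0.9975,0.0703)
member 8 (4-5): L=3.2277, (cx,cy)=(0.3842,0.9233)
solve A·x = −loads:
  F[0-1] = -1409.9335 N (compression)
  F[0-2] = +37.4663 N (tension)
  F[1-2] = +1456.3773 N (tension)
  F[1-3] = -1232.5134 N (compression)
  F[2-3] = -1178.4720 N (compression)
  F[2-4] = +1258.9534 N (tension)
  F[3-4] = -2742.7230 N (compression)
  F[3-5] = -0.0000 N (compression)
  F[4-5] = +0.0000 N (tension)
  Rx@0 = +526.5700 N
  Ry@0 = +1292.1979 N
  Ry@4 = +2436.7121 N

-1409.933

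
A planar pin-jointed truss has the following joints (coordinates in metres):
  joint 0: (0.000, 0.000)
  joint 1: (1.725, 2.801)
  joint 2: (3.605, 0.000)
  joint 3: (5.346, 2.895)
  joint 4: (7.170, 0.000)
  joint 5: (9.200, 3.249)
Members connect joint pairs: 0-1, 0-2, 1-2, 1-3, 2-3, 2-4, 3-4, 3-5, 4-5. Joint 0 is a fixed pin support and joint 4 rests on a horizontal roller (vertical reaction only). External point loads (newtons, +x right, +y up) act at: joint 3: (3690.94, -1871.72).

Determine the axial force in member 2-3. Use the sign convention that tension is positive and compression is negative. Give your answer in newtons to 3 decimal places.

1144.520

N=6 nodes, M=9 members, R=3 reactions → 2N=12, M+R=12
member 0 (0-1): L=3.2896, (cx,cy)=(0.5244,0.8515)
member 1 (0-2): L=3.6050, (cx,cy)=(1.0000,0.0000)
member 2 (1-2): L=3.3734, (cx,cy)=(0.5573,-0.8303)
member 3 (1-3): L=3.6222, (cx,cy)=(0.9997,0.0260)
member 4 (2-3): L=3.3782, (cx,cy)=(0.5154,0.8570)
member 5 (2-4): L=3.5650, (cx,cy)=(1.0000,0.0000)
member 6 (3-4): L=3.4217, (cx,cy)=(0.5331,-0.8461)
member 7 (3-5): L=3.8702, (cx,cy)=(0.9958,0.0915)
member 8 (4-5): L=3.8310, (cx,cy)=(0.5299,0.8481)
solve A·x = −loads:
  F[0-1] = +1191.0097 N (tension)
  F[0-2] = +3066.3915 N (tension)
  F[1-2] = -1181.2641 N (compression)
  F[1-3] = +1283.2956 N (tension)
  F[2-3] = +1144.5197 N (tension)
  F[2-4] = +1818.2299 N (tension)
  F[3-4] = -3410.8714 N (compression)
  F[3-5] = -0.0000 N (compression)
  F[4-5] = +0.0000 N (tension)
  Rx@0 = -3690.9400 N
  Ry@0 = -1014.1219 N
  Ry@4 = +2885.8419 N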